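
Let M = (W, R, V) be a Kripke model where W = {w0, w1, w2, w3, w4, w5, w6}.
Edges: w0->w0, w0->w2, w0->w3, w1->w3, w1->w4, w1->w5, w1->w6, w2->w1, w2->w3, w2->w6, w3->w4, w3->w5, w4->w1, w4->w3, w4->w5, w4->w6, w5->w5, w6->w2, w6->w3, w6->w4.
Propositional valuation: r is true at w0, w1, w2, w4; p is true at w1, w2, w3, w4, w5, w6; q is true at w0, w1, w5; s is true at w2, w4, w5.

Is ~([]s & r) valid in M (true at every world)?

Let φ = ~([]s & r). Evaluate φ at each world:
  w0 (successors {w0, w2, w3}): φ is true.
  w1 (successors {w3, w4, w5, w6}): φ is true.
  w2 (successors {w1, w3, w6}): φ is true.
  w3 (successors {w4, w5}): φ is true.
  w4 (successors {w1, w3, w5, w6}): φ is true.
  w5 (successors {w5}): φ is true.
  w6 (successors {w2, w3, w4}): φ is true.
For instance, at w3:
  At w3: []s & r is false, so ~([]s & r) is true.
    At w3: []s is true, r is false, so []s & r is false.
      At w3: []s requires s at every successor {w4, w5}.
        At w4: s is true.
        At w5: s is true.
      So []s is true at w3.

Yes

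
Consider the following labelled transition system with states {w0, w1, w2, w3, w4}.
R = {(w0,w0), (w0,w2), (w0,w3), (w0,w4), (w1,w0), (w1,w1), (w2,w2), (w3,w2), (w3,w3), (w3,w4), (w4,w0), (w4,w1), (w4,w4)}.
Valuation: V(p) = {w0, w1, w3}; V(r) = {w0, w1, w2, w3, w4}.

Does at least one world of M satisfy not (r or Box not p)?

No

Let φ = not (r or Box not p). Evaluate φ at each world:
  w0 (successors {w0, w2, w3, w4}): φ is false.
  w1 (successors {w0, w1}): φ is false.
  w2 (successors {w2}): φ is false.
  w3 (successors {w2, w3, w4}): φ is false.
  w4 (successors {w0, w1, w4}): φ is false.
For instance, at w4:
  At w4: r or Box not p is true, so not (r or Box not p) is false.
    At w4: r is true, Box not p is false, so r or Box not p is true.
      At w4: Box not p requires not p at every successor {w0, w1, w4}.
        not p fails at w0, so Box not p is false at w4.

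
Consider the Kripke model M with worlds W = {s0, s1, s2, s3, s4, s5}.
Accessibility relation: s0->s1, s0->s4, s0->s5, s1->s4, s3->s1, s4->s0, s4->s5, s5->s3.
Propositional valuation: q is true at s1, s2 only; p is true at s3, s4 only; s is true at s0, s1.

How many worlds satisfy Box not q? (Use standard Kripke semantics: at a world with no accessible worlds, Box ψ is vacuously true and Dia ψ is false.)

Let φ = Box not q. Evaluate φ at each world:
  s0 (successors {s1, s4, s5}): φ is false.
  s1 (successors {s4}): φ is true.
  s2 (successors ∅): φ is true.
  s3 (successors {s1}): φ is false.
  s4 (successors {s0, s5}): φ is true.
  s5 (successors {s3}): φ is true.
For instance, at s1:
  At s1: Box not q requires not q at every successor {s4}.
    At s4: not q is true.
  So Box not q is true at s1.
Satisfying worlds: {s1, s2, s4, s5}

4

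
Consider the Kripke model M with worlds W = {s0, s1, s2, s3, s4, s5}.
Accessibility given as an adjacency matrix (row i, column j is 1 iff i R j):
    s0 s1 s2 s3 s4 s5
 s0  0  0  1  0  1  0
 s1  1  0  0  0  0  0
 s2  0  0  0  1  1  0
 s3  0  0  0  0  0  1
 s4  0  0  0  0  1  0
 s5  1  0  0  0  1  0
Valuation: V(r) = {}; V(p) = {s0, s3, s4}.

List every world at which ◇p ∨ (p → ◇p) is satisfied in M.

s0, s1, s2, s4, s5

Let φ = ◇p ∨ (p → ◇p). Evaluate φ at each world:
  s0 (successors {s2, s4}): φ is true.
  s1 (successors {s0}): φ is true.
  s2 (successors {s3, s4}): φ is true.
  s3 (successors {s5}): φ is false.
  s4 (successors {s4}): φ is true.
  s5 (successors {s0, s4}): φ is true.
For instance, at s4:
  At s4: ◇p is true, p → ◇p is true, so ◇p ∨ (p → ◇p) is true.
    At s4: ◇p requires p at some successor in {s4}.
      p holds at s4, so ◇p is true at s4.
    At s4: p is true, ◇p is true, so p → ◇p is true.
      At s4: ◇p requires p at some successor in {s4}.
        p holds at s4, so ◇p is true at s4.
Satisfying worlds: {s0, s1, s2, s4, s5}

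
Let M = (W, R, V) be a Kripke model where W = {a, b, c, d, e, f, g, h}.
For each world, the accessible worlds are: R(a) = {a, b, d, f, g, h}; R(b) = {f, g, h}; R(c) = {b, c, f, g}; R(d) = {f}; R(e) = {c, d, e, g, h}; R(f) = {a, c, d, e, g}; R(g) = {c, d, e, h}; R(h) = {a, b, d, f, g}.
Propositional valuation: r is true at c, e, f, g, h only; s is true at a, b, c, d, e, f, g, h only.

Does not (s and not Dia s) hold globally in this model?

Recall that Dia ψ holds at a world iff ψ holds at some accessible world.
Let φ = not (s and not Dia s). Evaluate φ at each world:
  a (successors {a, b, d, f, g, h}): φ is true.
  b (successors {f, g, h}): φ is true.
  c (successors {b, c, f, g}): φ is true.
  d (successors {f}): φ is true.
  e (successors {c, d, e, g, h}): φ is true.
  f (successors {a, c, d, e, g}): φ is true.
  g (successors {c, d, e, h}): φ is true.
  h (successors {a, b, d, f, g}): φ is true.
For instance, at e:
  At e: s and not Dia s is false, so not (s and not Dia s) is true.
    At e: s is true, not Dia s is false, so s and not Dia s is false.
      At e: Dia s is true, so not Dia s is false.

Yes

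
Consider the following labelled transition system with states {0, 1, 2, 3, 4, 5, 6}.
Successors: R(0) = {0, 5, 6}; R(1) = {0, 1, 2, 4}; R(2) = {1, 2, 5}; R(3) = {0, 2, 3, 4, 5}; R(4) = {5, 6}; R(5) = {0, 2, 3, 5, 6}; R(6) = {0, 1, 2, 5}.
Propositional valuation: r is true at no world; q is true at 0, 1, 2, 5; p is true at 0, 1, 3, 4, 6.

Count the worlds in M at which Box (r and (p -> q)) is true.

0

Let φ = Box (r and (p -> q)). Evaluate φ at each world:
  0 (successors {0, 5, 6}): φ is false.
  1 (successors {0, 1, 2, 4}): φ is false.
  2 (successors {1, 2, 5}): φ is false.
  3 (successors {0, 2, 3, 4, 5}): φ is false.
  4 (successors {5, 6}): φ is false.
  5 (successors {0, 2, 3, 5, 6}): φ is false.
  6 (successors {0, 1, 2, 5}): φ is false.
For instance, at 5:
  At 5: Box (r and (p -> q)) requires r and (p -> q) at every successor {0, 2, 3, 5, 6}.
    r and (p -> q) fails at 0, so Box (r and (p -> q)) is false at 5.
Satisfying worlds: none.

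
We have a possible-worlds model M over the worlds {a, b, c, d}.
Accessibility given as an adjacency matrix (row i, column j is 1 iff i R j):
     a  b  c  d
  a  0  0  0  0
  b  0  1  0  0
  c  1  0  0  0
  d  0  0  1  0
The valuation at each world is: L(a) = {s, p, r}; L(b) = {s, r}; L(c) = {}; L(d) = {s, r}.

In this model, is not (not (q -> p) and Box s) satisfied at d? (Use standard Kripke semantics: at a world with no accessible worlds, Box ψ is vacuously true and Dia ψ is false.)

Yes

At d: not (q -> p) and Box s is false, so not (not (q -> p) and Box s) is true.
  At d: not (q -> p) is false, Box s is false, so not (q -> p) and Box s is false.
    At d: Box s requires s at every successor {c}.
      s fails at c, so Box s is false at d.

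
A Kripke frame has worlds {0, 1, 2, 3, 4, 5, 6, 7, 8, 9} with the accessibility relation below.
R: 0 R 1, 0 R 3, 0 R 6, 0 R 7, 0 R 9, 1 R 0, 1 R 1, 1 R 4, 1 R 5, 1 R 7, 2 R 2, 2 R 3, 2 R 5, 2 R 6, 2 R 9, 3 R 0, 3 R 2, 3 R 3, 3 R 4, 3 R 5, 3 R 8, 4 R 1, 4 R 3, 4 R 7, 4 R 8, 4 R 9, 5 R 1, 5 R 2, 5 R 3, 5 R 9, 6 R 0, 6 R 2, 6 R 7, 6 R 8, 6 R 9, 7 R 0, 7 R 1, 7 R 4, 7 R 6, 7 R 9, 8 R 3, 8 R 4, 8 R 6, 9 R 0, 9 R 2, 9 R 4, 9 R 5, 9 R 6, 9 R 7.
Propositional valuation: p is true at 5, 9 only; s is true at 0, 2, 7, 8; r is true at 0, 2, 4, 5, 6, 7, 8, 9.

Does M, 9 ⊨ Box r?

Yes

At 9: Box r requires r at every successor {0, 2, 4, 5, 6, 7}.
  At 0: r is true.
  At 2: r is true.
  At 4: r is true.
  At 5: r is true.
  At 6: r is true.
  At 7: r is true.
So Box r is true at 9.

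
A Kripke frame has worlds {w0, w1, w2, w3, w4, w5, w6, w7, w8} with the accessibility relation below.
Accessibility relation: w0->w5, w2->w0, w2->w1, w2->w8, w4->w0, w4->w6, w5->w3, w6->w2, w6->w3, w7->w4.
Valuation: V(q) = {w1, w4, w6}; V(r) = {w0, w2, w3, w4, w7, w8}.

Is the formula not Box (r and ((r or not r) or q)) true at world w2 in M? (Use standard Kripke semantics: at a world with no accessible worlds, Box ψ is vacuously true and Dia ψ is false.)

At w2: Box (r and ((r or not r) or q)) is false, so not Box (r and ((r or not r) or q)) is true.
  At w2: Box (r and ((r or not r) or q)) requires r and ((r or not r) or q) at every successor {w0, w1, w8}.
    r and ((r or not r) or q) fails at w1, so Box (r and ((r or not r) or q)) is false at w2.

Yes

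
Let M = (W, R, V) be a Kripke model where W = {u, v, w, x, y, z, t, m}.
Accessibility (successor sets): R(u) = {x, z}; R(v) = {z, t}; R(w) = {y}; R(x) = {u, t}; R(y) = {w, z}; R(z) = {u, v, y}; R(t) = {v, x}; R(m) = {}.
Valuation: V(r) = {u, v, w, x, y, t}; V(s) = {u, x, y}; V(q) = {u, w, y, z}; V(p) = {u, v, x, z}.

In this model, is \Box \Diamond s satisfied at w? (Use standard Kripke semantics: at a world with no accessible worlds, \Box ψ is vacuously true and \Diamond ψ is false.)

No

Recall that \Box ψ holds at a world iff ψ holds at every accessible world, and \Diamond ψ holds iff ψ holds at some accessible world.
At w: \Box \Diamond s requires \Diamond s at every successor {y}.
  \Diamond s fails at y, so \Box \Diamond s is false at w.
    At y: \Diamond s requires s at some successor in {w, z}.
      At w: s is false.
      At z: s is false.
    So \Diamond s is false at y.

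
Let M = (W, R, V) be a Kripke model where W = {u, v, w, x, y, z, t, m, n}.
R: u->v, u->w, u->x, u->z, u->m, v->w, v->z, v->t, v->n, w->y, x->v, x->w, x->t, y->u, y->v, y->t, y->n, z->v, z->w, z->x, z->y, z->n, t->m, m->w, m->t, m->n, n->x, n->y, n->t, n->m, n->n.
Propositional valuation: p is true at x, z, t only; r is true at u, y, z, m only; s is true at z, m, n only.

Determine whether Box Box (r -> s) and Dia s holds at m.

No

Recall that Box ψ holds at a world iff ψ holds at every accessible world, and Dia ψ holds iff ψ holds at some accessible world.
At m: Box Box (r -> s) is false, Dia s is true, so Box Box (r -> s) and Dia s is false.
  At m: Box Box (r -> s) requires Box (r -> s) at every successor {w, t, n}.
    Box (r -> s) fails at w, so Box Box (r -> s) is false at m.
      At w: Box (r -> s) requires r -> s at every successor {y}.
        r -> s fails at y, so Box (r -> s) is false at w.
  At m: Dia s requires s at some successor in {w, t, n}.
    s holds at n, so Dia s is true at m.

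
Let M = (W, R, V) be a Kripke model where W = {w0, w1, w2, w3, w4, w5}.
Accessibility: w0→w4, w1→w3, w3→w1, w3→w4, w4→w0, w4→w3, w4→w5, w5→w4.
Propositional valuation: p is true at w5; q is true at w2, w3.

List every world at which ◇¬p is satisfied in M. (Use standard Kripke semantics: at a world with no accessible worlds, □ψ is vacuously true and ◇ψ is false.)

w0, w1, w3, w4, w5

Let φ = ◇¬p. Evaluate φ at each world:
  w0 (successors {w4}): φ is true.
  w1 (successors {w3}): φ is true.
  w2 (successors ∅): φ is false.
  w3 (successors {w1, w4}): φ is true.
  w4 (successors {w0, w3, w5}): φ is true.
  w5 (successors {w4}): φ is true.
For instance, at w1:
  At w1: ◇¬p requires ¬p at some successor in {w3}.
    ¬p holds at w3, so ◇¬p is true at w1.
Satisfying worlds: {w0, w1, w3, w4, w5}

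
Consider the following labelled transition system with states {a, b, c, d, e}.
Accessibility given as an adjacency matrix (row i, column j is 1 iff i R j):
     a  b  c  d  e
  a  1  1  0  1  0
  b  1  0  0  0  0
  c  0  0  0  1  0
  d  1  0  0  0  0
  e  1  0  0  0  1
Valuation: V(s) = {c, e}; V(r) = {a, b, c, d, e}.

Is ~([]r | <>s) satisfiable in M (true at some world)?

Let φ = ~([]r | <>s). Evaluate φ at each world:
  a (successors {a, b, d}): φ is false.
  b (successors {a}): φ is false.
  c (successors {d}): φ is false.
  d (successors {a}): φ is false.
  e (successors {a, e}): φ is false.
For instance, at d:
  At d: []r | <>s is true, so ~([]r | <>s) is false.
    At d: []r is true, <>s is false, so []r | <>s is true.
      At d: []r requires r at every successor {a}.
        At a: r is true.
      So []r is true at d.
      At d: <>s requires s at some successor in {a}.
        At a: s is false.
      So <>s is false at d.

No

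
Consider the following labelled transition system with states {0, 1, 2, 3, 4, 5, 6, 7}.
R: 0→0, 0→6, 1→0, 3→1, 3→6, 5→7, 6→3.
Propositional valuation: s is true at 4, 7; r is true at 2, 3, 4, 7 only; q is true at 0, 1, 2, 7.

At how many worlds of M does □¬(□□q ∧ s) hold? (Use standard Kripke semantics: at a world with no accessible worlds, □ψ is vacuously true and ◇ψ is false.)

7

Let φ = □¬(□□q ∧ s). Evaluate φ at each world:
  0 (successors {0, 6}): φ is true.
  1 (successors {0}): φ is true.
  2 (successors ∅): φ is true.
  3 (successors {1, 6}): φ is true.
  4 (successors ∅): φ is true.
  5 (successors {7}): φ is false.
  6 (successors {3}): φ is true.
  7 (successors ∅): φ is true.
For instance, at 3:
  At 3: □¬(□□q ∧ s) requires ¬(□□q ∧ s) at every successor {1, 6}.
      At 1: □□q ∧ s is false, so ¬(□□q ∧ s) is true.
      At 6: □□q ∧ s is false, so ¬(□□q ∧ s) is true.
  So □¬(□□q ∧ s) is true at 3.
Satisfying worlds: {0, 1, 2, 3, 4, 6, 7}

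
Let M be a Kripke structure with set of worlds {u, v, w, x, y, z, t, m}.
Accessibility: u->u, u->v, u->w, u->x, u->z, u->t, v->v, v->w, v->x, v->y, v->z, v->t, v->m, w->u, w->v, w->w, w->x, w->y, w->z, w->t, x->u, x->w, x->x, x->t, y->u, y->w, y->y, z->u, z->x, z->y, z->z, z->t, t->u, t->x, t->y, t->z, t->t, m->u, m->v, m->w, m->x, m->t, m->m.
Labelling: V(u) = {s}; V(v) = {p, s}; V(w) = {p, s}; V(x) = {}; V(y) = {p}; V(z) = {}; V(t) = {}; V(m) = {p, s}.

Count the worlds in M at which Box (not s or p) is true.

1

Let φ = Box (not s or p). Evaluate φ at each world:
  u (successors {u, v, w, x, z, t}): φ is false.
  v (successors {v, w, x, y, z, t, m}): φ is true.
  w (successors {u, v, w, x, y, z, t}): φ is false.
  x (successors {u, w, x, t}): φ is false.
  y (successors {u, w, y}): φ is false.
  z (successors {u, x, y, z, t}): φ is false.
  t (successors {u, x, y, z, t}): φ is false.
  m (successors {u, v, w, x, t, m}): φ is false.
For instance, at x:
  At x: Box (not s or p) requires not s or p at every successor {u, w, x, t}.
    not s or p fails at u, so Box (not s or p) is false at x.
Satisfying worlds: {v}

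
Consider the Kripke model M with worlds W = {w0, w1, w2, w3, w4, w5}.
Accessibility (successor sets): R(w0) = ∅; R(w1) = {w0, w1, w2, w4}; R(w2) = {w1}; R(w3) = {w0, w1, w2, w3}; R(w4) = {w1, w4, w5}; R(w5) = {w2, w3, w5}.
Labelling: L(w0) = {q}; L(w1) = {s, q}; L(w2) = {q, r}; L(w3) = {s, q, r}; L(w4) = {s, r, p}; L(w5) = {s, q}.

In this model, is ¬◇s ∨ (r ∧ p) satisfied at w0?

Yes

At w0: ¬◇s is true, r ∧ p is false, so ¬◇s ∨ (r ∧ p) is true.
  At w0: ◇s is false, so ¬◇s is true.
    At w0: no accessible worlds, so ◇s is false.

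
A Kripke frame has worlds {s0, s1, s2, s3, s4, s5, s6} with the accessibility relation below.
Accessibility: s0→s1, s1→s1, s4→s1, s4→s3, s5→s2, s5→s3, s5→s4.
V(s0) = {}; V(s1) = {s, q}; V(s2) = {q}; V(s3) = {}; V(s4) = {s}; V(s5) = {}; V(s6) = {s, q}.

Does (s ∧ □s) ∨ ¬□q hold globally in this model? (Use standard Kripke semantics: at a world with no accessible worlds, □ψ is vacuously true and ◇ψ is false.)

Let φ = (s ∧ □s) ∨ ¬□q. Evaluate φ at each world:
  s0 (successors {s1}): φ is false.
  s1 (successors {s1}): φ is true.
  s2 (successors ∅): φ is false.
  s3 (successors ∅): φ is false.
  s4 (successors {s1, s3}): φ is true.
  s5 (successors {s2, s3, s4}): φ is true.
  s6 (successors ∅): φ is true.
Detail at s0 (counterexample):
  At s0: s ∧ □s is false, ¬□q is false, so (s ∧ □s) ∨ ¬□q is false.
    At s0: s is false, □s is true, so s ∧ □s is false.
      At s0: □s requires s at every successor {s1}.
        At s1: s is true.
      So □s is true at s0.
    At s0: □q is true, so ¬□q is false.
      At s0: □q requires q at every successor {s1}.
        At s1: q is true.
      So □q is true at s0.

No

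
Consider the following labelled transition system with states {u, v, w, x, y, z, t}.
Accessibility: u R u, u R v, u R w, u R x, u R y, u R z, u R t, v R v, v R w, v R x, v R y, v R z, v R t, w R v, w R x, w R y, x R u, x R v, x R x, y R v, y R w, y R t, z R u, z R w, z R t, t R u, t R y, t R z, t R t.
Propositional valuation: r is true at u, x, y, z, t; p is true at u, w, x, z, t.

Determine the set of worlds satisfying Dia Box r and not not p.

u, z, t

Recall that Box ψ holds at a world iff ψ holds at every accessible world, and Dia ψ holds iff ψ holds at some accessible world.
Let φ = Dia Box r and not not p. Evaluate φ at each world:
  u (successors {u, v, w, x, y, z, t}): φ is true.
  v (successors {v, w, x, y, z, t}): φ is false.
  w (successors {v, x, y}): φ is false.
  x (successors {u, v, x}): φ is false.
  y (successors {v, w, t}): φ is false.
  z (successors {u, w, t}): φ is true.
  t (successors {u, y, z, t}): φ is true.
For instance, at v:
  At v: Dia Box r is true, not not p is false, so Dia Box r and not not p is false.
    At v: Dia Box r requires Box r at some successor in {v, w, x, y, z, t}.
      Box r holds at t, so Dia Box r is true at v.
Satisfying worlds: {u, z, t}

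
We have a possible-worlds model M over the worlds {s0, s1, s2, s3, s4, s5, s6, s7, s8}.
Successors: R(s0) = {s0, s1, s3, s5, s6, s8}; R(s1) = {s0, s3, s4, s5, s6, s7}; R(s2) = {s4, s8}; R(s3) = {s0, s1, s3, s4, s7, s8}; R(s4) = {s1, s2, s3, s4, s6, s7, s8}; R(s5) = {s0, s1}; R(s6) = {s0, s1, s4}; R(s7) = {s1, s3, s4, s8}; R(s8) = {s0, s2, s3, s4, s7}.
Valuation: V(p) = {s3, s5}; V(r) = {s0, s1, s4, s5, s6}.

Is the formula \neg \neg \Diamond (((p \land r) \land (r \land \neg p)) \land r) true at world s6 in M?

At s6: \neg \Diamond (((p \land r) \land (r \land \neg p)) \land r) is true, so \neg \neg \Diamond (((p \land r) \land (r \land \neg p)) \land r) is false.
  At s6: \Diamond (((p \land r) \land (r \land \neg p)) \land r) is false, so \neg \Diamond (((p \land r) \land (r \land \neg p)) \land r) is true.
    At s6: \Diamond (((p \land r) \land (r \land \neg p)) \land r) requires ((p \land r) \land (r \land \neg p)) \land r at some successor in {s0, s1, s4}.
      At s0: ((p \land r) \land (r \land \neg p)) \land r is false.
      At s1: ((p \land r) \land (r \land \neg p)) \land r is false.
      At s4: ((p \land r) \land (r \land \neg p)) \land r is false.
    So \Diamond (((p \land r) \land (r \land \neg p)) \land r) is false at s6.

No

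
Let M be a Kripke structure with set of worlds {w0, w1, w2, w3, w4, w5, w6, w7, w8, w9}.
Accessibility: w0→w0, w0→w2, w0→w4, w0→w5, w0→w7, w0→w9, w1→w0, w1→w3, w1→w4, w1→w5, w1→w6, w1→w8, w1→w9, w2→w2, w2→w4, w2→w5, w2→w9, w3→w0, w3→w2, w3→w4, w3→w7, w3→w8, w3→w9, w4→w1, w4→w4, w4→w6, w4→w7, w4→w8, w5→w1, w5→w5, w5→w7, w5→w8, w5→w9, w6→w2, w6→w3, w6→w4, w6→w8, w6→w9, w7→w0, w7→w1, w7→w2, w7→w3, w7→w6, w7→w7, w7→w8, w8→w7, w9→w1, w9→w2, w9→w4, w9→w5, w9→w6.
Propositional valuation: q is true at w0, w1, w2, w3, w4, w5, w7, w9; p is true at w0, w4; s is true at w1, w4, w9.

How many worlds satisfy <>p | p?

8

Let φ = <>p | p. Evaluate φ at each world:
  w0 (successors {w0, w2, w4, w5, w7, w9}): φ is true.
  w1 (successors {w0, w3, w4, w5, w6, w8, w9}): φ is true.
  w2 (successors {w2, w4, w5, w9}): φ is true.
  w3 (successors {w0, w2, w4, w7, w8, w9}): φ is true.
  w4 (successors {w1, w4, w6, w7, w8}): φ is true.
  w5 (successors {w1, w5, w7, w8, w9}): φ is false.
  w6 (successors {w2, w3, w4, w8, w9}): φ is true.
  w7 (successors {w0, w1, w2, w3, w6, w7, w8}): φ is true.
  w8 (successors {w7}): φ is false.
  w9 (successors {w1, w2, w4, w5, w6}): φ is true.
For instance, at w4:
  At w4: <>p is true, p is true, so <>p | p is true.
    At w4: <>p requires p at some successor in {w1, w4, w6, w7, w8}.
      p holds at w4, so <>p is true at w4.
Satisfying worlds: {w0, w1, w2, w3, w4, w6, w7, w9}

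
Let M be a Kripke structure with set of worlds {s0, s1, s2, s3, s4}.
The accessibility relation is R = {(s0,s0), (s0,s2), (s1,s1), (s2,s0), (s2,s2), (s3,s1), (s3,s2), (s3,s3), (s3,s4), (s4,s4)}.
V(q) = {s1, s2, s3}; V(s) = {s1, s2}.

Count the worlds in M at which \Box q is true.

1

Recall that \Box ψ holds at a world iff ψ holds at every accessible world, and \Diamond ψ holds iff ψ holds at some accessible world.
Let φ = \Box q. Evaluate φ at each world:
  s0 (successors {s0, s2}): φ is false.
  s1 (successors {s1}): φ is true.
  s2 (successors {s0, s2}): φ is false.
  s3 (successors {s1, s2, s3, s4}): φ is false.
  s4 (successors {s4}): φ is false.
For instance, at s3:
  At s3: \Box q requires q at every successor {s1, s2, s3, s4}.
    q fails at s4, so \Box q is false at s3.
Satisfying worlds: {s1}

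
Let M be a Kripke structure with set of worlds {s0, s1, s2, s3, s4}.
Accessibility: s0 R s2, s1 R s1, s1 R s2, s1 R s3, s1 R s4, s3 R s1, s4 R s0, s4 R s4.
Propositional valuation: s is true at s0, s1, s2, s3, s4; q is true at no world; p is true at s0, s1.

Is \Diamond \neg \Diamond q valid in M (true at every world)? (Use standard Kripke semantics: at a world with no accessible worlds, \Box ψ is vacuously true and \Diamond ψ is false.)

No

Let φ = \Diamond \neg \Diamond q. Evaluate φ at each world:
  s0 (successors {s2}): φ is true.
  s1 (successors {s1, s2, s3, s4}): φ is true.
  s2 (successors ∅): φ is false.
  s3 (successors {s1}): φ is true.
  s4 (successors {s0, s4}): φ is true.
Detail at s2 (counterexample):
  At s2: no accessible worlds, so \Diamond \neg \Diamond q is false.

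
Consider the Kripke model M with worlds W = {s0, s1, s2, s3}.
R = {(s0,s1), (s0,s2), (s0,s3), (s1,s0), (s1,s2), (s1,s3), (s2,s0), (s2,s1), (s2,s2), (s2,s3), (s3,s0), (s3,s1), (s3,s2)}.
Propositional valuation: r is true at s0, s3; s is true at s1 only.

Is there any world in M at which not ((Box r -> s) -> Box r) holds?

Yes

Let φ = not ((Box r -> s) -> Box r). Evaluate φ at each world:
  s0 (successors {s1, s2, s3}): φ is true.
  s1 (successors {s0, s2, s3}): φ is true.
  s2 (successors {s0, s1, s2, s3}): φ is true.
  s3 (successors {s0, s1, s2}): φ is true.
Detail at s0 (witness):
  At s0: (Box r -> s) -> Box r is false, so not ((Box r -> s) -> Box r) is true.
    At s0: Box r -> s is true, Box r is false, so (Box r -> s) -> Box r is false.
      At s0: Box r is false, s is false, so Box r -> s is true.
      At s0: Box r requires r at every successor {s1, s2, s3}.
        r fails at s1, so Box r is false at s0.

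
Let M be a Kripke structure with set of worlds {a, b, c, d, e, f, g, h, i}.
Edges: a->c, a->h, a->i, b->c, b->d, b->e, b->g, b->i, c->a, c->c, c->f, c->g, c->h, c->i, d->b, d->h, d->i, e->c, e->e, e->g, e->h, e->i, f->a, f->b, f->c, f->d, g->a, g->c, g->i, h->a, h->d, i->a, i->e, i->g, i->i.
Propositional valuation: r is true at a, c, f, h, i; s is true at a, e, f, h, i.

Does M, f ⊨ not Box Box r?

Recall that Box ψ holds at a world iff ψ holds at every accessible world, and Dia ψ holds iff ψ holds at some accessible world.
At f: Box Box r is false, so not Box Box r is true.
  At f: Box Box r requires Box r at every successor {a, b, c, d}.
    Box r fails at b, so Box Box r is false at f.
      At b: Box r requires r at every successor {c, d, e, g, i}.
        r fails at d, so Box r is false at b.

Yes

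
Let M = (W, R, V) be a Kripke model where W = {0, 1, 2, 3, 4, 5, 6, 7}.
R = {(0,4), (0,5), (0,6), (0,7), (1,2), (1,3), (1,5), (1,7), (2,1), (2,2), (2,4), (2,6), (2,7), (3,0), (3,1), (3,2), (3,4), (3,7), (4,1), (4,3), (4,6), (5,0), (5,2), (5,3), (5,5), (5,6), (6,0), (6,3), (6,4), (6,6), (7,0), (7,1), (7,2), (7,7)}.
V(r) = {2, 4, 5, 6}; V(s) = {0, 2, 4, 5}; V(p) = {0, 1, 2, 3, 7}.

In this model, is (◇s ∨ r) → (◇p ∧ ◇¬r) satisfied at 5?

Yes

At 5: ◇s ∨ r is true, ◇p ∧ ◇¬r is true, so (◇s ∨ r) → (◇p ∧ ◇¬r) is true.
  At 5: ◇s is true, r is true, so ◇s ∨ r is true.
    At 5: ◇s requires s at some successor in {0, 2, 3, 5, 6}.
      s holds at 0, so ◇s is true at 5.
  At 5: ◇p is true, ◇¬r is true, so ◇p ∧ ◇¬r is true.
    At 5: ◇p requires p at some successor in {0, 2, 3, 5, 6}.
      p holds at 0, so ◇p is true at 5.
    At 5: ◇¬r requires ¬r at some successor in {0, 2, 3, 5, 6}.
      ¬r holds at 0, so ◇¬r is true at 5.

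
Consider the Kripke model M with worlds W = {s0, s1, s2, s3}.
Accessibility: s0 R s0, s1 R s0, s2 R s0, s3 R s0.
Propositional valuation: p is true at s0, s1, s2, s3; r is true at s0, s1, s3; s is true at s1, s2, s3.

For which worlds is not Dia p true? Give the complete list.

Let φ = not Dia p. Evaluate φ at each world:
  s0 (successors {s0}): φ is false.
  s1 (successors {s0}): φ is false.
  s2 (successors {s0}): φ is false.
  s3 (successors {s0}): φ is false.
For instance, at s1:
  At s1: Dia p is true, so not Dia p is false.
    At s1: Dia p requires p at some successor in {s0}.
      p holds at s0, so Dia p is true at s1.
Satisfying worlds: none.

none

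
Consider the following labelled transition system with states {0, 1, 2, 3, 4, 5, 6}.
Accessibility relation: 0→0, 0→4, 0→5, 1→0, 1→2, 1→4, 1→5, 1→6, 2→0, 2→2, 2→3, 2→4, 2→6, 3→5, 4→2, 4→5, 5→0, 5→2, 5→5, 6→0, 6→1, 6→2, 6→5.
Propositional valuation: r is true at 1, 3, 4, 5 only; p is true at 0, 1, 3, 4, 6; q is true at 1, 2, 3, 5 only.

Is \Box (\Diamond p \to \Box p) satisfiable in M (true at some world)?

Let φ = \Box (\Diamond p \to \Box p). Evaluate φ at each world:
  0 (successors {0, 4, 5}): φ is false.
  1 (successors {0, 2, 4, 5, 6}): φ is false.
  2 (successors {0, 2, 3, 4, 6}): φ is false.
  3 (successors {5}): φ is false.
  4 (successors {2, 5}): φ is false.
  5 (successors {0, 2, 5}): φ is false.
  6 (successors {0, 1, 2, 5}): φ is false.
For instance, at 3:
  At 3: \Box (\Diamond p \to \Box p) requires \Diamond p \to \Box p at every successor {5}.
    \Diamond p \to \Box p fails at 5, so \Box (\Diamond p \to \Box p) is false at 3.
      At 5: \Diamond p is true, \Box p is false, so \Diamond p \to \Box p is false.

No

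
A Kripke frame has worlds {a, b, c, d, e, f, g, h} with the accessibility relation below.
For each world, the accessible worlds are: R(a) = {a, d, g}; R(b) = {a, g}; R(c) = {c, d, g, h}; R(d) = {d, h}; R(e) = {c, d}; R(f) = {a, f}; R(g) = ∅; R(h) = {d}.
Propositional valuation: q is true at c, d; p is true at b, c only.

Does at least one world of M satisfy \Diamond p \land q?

Let φ = \Diamond p \land q. Evaluate φ at each world:
  a (successors {a, d, g}): φ is false.
  b (successors {a, g}): φ is false.
  c (successors {c, d, g, h}): φ is true.
  d (successors {d, h}): φ is false.
  e (successors {c, d}): φ is false.
  f (successors {a, f}): φ is false.
  g (successors ∅): φ is false.
  h (successors {d}): φ is false.
Detail at c (witness):
  At c: \Diamond p is true, q is true, so \Diamond p \land q is true.
    At c: \Diamond p requires p at some successor in {c, d, g, h}.
      p holds at c, so \Diamond p is true at c.

Yes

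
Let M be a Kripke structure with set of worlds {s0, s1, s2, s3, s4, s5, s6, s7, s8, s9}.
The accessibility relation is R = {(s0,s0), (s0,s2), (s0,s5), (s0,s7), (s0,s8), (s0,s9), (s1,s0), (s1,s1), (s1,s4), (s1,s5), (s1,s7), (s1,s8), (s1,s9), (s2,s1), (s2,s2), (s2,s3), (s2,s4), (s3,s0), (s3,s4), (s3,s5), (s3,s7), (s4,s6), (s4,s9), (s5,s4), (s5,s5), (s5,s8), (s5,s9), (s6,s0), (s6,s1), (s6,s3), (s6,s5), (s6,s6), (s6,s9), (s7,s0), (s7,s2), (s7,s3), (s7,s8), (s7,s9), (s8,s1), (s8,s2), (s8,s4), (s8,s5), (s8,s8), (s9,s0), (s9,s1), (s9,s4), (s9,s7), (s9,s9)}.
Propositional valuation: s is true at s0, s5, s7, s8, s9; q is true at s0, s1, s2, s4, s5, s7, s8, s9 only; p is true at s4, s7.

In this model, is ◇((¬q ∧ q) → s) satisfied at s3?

Recall that ◇ψ holds at a world iff ψ holds at some accessible world.
At s3: ◇((¬q ∧ q) → s) requires (¬q ∧ q) → s at some successor in {s0, s4, s5, s7}.
  (¬q ∧ q) → s holds at s0, so ◇((¬q ∧ q) → s) is true at s3.

Yes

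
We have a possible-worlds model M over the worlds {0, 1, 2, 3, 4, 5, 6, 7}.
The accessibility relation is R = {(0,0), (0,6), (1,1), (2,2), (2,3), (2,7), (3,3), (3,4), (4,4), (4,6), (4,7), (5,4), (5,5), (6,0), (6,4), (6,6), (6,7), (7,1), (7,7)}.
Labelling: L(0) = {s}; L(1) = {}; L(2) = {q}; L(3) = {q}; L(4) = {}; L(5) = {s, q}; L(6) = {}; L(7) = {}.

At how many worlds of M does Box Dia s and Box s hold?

0

Let φ = Box Dia s and Box s. Evaluate φ at each world:
  0 (successors {0, 6}): φ is false.
  1 (successors {1}): φ is false.
  2 (successors {2, 3, 7}): φ is false.
  3 (successors {3, 4}): φ is false.
  4 (successors {4, 6, 7}): φ is false.
  5 (successors {4, 5}): φ is false.
  6 (successors {0, 4, 6, 7}): φ is false.
  7 (successors {1, 7}): φ is false.
For instance, at 4:
  At 4: Box Dia s is false, Box s is false, so Box Dia s and Box s is false.
    At 4: Box Dia s requires Dia s at every successor {4, 6, 7}.
      Dia s fails at 4, so Box Dia s is false at 4.
    At 4: Box s requires s at every successor {4, 6, 7}.
      s fails at 4, so Box s is false at 4.
Satisfying worlds: none.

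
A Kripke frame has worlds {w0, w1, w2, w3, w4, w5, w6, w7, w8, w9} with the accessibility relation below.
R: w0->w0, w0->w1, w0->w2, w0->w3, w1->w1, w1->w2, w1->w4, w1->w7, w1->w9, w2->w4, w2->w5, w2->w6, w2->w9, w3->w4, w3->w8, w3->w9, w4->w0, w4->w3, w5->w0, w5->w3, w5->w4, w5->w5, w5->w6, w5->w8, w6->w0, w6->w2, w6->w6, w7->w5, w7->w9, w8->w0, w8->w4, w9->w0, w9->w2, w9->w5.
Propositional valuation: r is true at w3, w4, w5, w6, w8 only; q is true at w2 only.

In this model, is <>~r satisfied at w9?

At w9: <>~r requires ~r at some successor in {w0, w2, w5}.
  ~r holds at w0, so <>~r is true at w9.

Yes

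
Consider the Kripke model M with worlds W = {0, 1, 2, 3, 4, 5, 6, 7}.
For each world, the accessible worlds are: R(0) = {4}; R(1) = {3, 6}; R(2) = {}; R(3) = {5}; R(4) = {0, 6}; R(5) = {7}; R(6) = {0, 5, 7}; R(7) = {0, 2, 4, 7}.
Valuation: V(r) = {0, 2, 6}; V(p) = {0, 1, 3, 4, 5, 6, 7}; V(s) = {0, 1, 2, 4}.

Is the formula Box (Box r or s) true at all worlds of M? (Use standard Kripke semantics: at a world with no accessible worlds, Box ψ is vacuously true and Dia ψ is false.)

Recall that Box ψ holds at a world iff ψ holds at every accessible world, and Dia ψ holds iff ψ holds at some accessible world.
Let φ = Box (Box r or s). Evaluate φ at each world:
  0 (successors {4}): φ is true.
  1 (successors {3, 6}): φ is false.
  2 (successors ∅): φ is true.
  3 (successors {5}): φ is false.
  4 (successors {0, 6}): φ is false.
  5 (successors {7}): φ is false.
  6 (successors {0, 5, 7}): φ is false.
  7 (successors {0, 2, 4, 7}): φ is false.
Detail at 1 (counterexample):
  At 1: Box (Box r or s) requires Box r or s at every successor {3, 6}.
    Box r or s fails at 3, so Box (Box r or s) is false at 1.
      At 3: Box r is false, s is false, so Box r or s is false.

No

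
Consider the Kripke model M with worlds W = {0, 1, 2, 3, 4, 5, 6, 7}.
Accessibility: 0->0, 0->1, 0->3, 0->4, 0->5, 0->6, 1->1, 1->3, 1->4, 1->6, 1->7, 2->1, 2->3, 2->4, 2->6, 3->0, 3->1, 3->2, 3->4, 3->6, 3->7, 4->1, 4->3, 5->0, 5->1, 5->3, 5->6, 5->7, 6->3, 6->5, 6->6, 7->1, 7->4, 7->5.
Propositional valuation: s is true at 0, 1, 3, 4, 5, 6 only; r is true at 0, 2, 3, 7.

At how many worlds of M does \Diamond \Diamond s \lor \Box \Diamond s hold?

Let φ = \Diamond \Diamond s \lor \Box \Diamond s. Evaluate φ at each world:
  0 (successors {0, 1, 3, 4, 5, 6}): φ is true.
  1 (successors {1, 3, 4, 6, 7}): φ is true.
  2 (successors {1, 3, 4, 6}): φ is true.
  3 (successors {0, 1, 2, 4, 6, 7}): φ is true.
  4 (successors {1, 3}): φ is true.
  5 (successors {0, 1, 3, 6, 7}): φ is true.
  6 (successors {3, 5, 6}): φ is true.
  7 (successors {1, 4, 5}): φ is true.
For instance, at 3:
  At 3: \Diamond \Diamond s is true, \Box \Diamond s is true, so \Diamond \Diamond s \lor \Box \Diamond s is true.
    At 3: \Diamond \Diamond s requires \Diamond s at some successor in {0, 1, 2, 4, 6, 7}.
      \Diamond s holds at 0, so \Diamond \Diamond s is true at 3.
    At 3: \Box \Diamond s requires \Diamond s at every successor {0, 1, 2, 4, 6, 7}.
      At 0: \Diamond s is true.
      At 1: \Diamond s is true.
      At 2: \Diamond s is true.
      At 4: \Diamond s is true.
      At 6: \Diamond s is true.
      At 7: \Diamond s is true.
    So \Box \Diamond s is true at 3.
Satisfying worlds: {0, 1, 2, 3, 4, 5, 6, 7}

8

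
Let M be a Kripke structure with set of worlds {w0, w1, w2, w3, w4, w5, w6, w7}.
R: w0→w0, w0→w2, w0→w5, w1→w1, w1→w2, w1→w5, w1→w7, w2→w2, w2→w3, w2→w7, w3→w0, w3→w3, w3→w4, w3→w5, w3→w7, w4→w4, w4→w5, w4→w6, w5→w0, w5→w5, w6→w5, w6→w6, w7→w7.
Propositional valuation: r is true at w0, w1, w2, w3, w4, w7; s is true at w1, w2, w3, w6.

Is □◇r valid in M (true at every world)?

Let φ = □◇r. Evaluate φ at each world:
  w0 (successors {w0, w2, w5}): φ is true.
  w1 (successors {w1, w2, w5, w7}): φ is true.
  w2 (successors {w2, w3, w7}): φ is true.
  w3 (successors {w0, w3, w4, w5, w7}): φ is true.
  w4 (successors {w4, w5, w6}): φ is false.
  w5 (successors {w0, w5}): φ is true.
  w6 (successors {w5, w6}): φ is false.
  w7 (successors {w7}): φ is true.
Detail at w4 (counterexample):
  At w4: □◇r requires ◇r at every successor {w4, w5, w6}.
    ◇r fails at w6, so □◇r is false at w4.
      At w6: ◇r requires r at some successor in {w5, w6}.
        At w5: r is false.
        At w6: r is false.
      So ◇r is false at w6.

No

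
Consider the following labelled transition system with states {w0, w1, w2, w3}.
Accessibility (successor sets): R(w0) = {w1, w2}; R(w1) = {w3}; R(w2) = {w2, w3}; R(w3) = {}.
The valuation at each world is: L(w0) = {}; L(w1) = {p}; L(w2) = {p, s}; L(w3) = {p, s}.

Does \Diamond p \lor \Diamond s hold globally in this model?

Let φ = \Diamond p \lor \Diamond s. Evaluate φ at each world:
  w0 (successors {w1, w2}): φ is true.
  w1 (successors {w3}): φ is true.
  w2 (successors {w2, w3}): φ is true.
  w3 (successors ∅): φ is false.
Detail at w3 (counterexample):
  At w3: \Diamond p is false, \Diamond s is false, so \Diamond p \lor \Diamond s is false.
    At w3: no accessible worlds, so \Diamond p is false.
    At w3: no accessible worlds, so \Diamond s is false.

No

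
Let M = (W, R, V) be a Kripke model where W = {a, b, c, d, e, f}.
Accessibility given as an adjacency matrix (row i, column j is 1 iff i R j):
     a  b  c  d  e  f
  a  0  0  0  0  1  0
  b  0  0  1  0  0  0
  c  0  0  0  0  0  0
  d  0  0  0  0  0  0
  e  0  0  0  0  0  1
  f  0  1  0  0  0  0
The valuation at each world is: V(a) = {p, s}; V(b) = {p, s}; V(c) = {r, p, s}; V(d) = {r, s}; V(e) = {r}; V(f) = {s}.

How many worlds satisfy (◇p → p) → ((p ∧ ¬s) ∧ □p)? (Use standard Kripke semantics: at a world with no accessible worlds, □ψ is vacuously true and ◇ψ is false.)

Let φ = (◇p → p) → ((p ∧ ¬s) ∧ □p). Evaluate φ at each world:
  a (successors {e}): φ is false.
  b (successors {c}): φ is false.
  c (successors ∅): φ is false.
  d (successors ∅): φ is false.
  e (successors {f}): φ is false.
  f (successors {b}): φ is true.
For instance, at a:
  At a: ◇p → p is true, (p ∧ ¬s) ∧ □p is false, so (◇p → p) → ((p ∧ ¬s) ∧ □p) is false.
    At a: ◇p is false, p is true, so ◇p → p is true.
      At a: ◇p requires p at some successor in {e}.
        At e: p is false.
      So ◇p is false at a.
    At a: p ∧ ¬s is false, □p is false, so (p ∧ ¬s) ∧ □p is false.
      At a: □p requires p at every successor {e}.
        p fails at e, so □p is false at a.
Satisfying worlds: {f}

1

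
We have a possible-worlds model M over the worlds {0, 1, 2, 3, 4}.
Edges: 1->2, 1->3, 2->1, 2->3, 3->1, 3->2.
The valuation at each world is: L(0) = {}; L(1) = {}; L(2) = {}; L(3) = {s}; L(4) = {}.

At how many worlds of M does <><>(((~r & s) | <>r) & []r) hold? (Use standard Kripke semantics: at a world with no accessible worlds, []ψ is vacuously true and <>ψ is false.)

0

Recall that []ψ holds at a world iff ψ holds at every accessible world, and <>ψ holds iff ψ holds at some accessible world.
Let φ = <><>(((~r & s) | <>r) & []r). Evaluate φ at each world:
  0 (successors ∅): φ is false.
  1 (successors {2, 3}): φ is false.
  2 (successors {1, 3}): φ is false.
  3 (successors {1, 2}): φ is false.
  4 (successors ∅): φ is false.
For instance, at 1:
  At 1: <><>(((~r & s) | <>r) & []r) requires <>(((~r & s) | <>r) & []r) at some successor in {2, 3}.
    At 2: <>(((~r & s) | <>r) & []r) is false.
    At 3: <>(((~r & s) | <>r) & []r) is false.
  So <><>(((~r & s) | <>r) & []r) is false at 1.
Satisfying worlds: none.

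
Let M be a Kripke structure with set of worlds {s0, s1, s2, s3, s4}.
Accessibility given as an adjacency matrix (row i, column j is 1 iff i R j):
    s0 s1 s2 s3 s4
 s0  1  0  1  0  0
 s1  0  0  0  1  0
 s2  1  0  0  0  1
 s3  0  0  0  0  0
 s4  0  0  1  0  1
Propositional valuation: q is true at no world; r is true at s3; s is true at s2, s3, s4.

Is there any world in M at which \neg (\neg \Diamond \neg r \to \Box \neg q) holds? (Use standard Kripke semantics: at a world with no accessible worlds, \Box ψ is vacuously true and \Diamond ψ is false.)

No

Recall that \Box ψ holds at a world iff ψ holds at every accessible world, and \Diamond ψ holds iff ψ holds at some accessible world.
Let φ = \neg (\neg \Diamond \neg r \to \Box \neg q). Evaluate φ at each world:
  s0 (successors {s0, s2}): φ is false.
  s1 (successors {s3}): φ is false.
  s2 (successors {s0, s4}): φ is false.
  s3 (successors ∅): φ is false.
  s4 (successors {s2, s4}): φ is false.
For instance, at s1:
  At s1: \neg \Diamond \neg r \to \Box \neg q is true, so \neg (\neg \Diamond \neg r \to \Box \neg q) is false.
    At s1: \neg \Diamond \neg r is true, \Box \neg q is true, so \neg \Diamond \neg r \to \Box \neg q is true.
      At s1: \Diamond \neg r is false, so \neg \Diamond \neg r is true.
      At s1: \Box \neg q requires \neg q at every successor {s3}.
        At s3: \neg q is true.
      So \Box \neg q is true at s1.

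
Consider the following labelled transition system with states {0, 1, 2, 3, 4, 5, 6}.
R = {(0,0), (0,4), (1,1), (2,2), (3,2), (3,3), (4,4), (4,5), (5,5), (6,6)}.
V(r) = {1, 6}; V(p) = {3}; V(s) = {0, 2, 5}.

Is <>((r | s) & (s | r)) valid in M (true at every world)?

Yes

Let φ = <>((r | s) & (s | r)). Evaluate φ at each world:
  0 (successors {0, 4}): φ is true.
  1 (successors {1}): φ is true.
  2 (successors {2}): φ is true.
  3 (successors {2, 3}): φ is true.
  4 (successors {4, 5}): φ is true.
  5 (successors {5}): φ is true.
  6 (successors {6}): φ is true.
For instance, at 0:
  At 0: <>((r | s) & (s | r)) requires (r | s) & (s | r) at some successor in {0, 4}.
    (r | s) & (s | r) holds at 0, so <>((r | s) & (s | r)) is true at 0.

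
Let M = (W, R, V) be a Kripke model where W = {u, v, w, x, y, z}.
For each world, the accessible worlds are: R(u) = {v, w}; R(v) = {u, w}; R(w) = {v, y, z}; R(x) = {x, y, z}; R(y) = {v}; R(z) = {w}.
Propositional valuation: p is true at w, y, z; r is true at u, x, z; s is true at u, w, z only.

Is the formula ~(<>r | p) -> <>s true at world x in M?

At x: ~(<>r | p) is false, <>s is true, so ~(<>r | p) -> <>s is true.
  At x: <>r | p is true, so ~(<>r | p) is false.
    At x: <>r is true, p is false, so <>r | p is true.
      At x: <>r requires r at some successor in {x, y, z}.
        r holds at x, so <>r is true at x.
  At x: <>s requires s at some successor in {x, y, z}.
    s holds at z, so <>s is true at x.

Yes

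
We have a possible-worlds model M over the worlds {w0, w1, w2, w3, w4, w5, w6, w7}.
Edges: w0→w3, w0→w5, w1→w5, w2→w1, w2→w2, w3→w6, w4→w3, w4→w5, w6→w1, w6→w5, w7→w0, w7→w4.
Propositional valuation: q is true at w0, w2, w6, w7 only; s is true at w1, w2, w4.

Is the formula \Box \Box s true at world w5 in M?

Yes

Recall that \Box ψ holds at a world iff ψ holds at every accessible world, and \Diamond ψ holds iff ψ holds at some accessible world.
At w5: no accessible worlds, so \Box \Box s holds vacuously.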